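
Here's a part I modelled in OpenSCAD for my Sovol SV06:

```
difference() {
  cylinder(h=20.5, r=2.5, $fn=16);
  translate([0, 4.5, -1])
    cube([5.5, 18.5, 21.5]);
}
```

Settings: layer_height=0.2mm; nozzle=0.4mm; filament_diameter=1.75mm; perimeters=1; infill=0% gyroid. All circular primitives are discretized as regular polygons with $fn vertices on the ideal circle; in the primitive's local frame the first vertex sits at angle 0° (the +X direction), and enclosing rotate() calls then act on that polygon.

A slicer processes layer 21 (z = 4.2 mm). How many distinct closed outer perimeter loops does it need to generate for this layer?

1

At z = 4.2 mm: the r=2.5 cylinder gives a regular 16-gon of circumradius 2.5 (constant along its height); the cube at (0, 4.5) (footprint 5.5×18.5) is included at this height; Subtracting the remaining from the first: starting from the r=2.5 cylinder, the 5.5×18.5 cube at (0, 4.5) misses the remaining region (no effect) — 1 connected region. The result has 1 disconnected region.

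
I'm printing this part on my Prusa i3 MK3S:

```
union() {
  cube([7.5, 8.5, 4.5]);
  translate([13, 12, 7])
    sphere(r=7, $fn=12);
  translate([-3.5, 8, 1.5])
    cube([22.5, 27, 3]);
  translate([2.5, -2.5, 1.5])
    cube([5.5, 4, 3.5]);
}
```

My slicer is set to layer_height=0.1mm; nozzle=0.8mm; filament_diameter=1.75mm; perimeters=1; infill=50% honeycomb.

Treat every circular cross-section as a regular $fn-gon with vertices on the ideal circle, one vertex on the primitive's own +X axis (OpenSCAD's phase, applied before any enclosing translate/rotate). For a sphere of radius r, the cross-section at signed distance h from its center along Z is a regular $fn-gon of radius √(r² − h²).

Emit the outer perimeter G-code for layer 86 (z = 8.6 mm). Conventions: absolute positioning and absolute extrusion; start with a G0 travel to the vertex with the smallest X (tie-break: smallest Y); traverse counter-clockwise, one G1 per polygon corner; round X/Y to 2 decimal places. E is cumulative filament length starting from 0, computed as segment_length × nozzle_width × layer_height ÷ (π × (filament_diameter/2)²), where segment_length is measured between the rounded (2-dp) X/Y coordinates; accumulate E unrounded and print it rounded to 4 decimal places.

At z = 8.6 mm: the cube is absent (z outside [0, 4.5]); the r=7 sphere at (13, 12) contributes a regular 12-gon of circumradius √(7²−1.6²) = 6.815; the cube at (-3.5, 8) is absent (z outside [1.5, 4.5]); the cube at (2.5, -2.5) is not intersected at this z (z outside [1.5, 5]); Combining (union): only the r=7 sphere at (13, 12) is present, so the union is just that shape — 1 connected region. The outline is a single polygon with 12 vertices. Extrusion per mm of travel: 0.8 × 0.1 / (π × 0.875²) = 0.033260. Accumulating E over each segment gives final E = 1.4076.

G0 X6.19 Y12.00 Z8.60
G1 X7.10 Y8.59 E0.1174
G1 X9.59 Y6.10 E0.2345
G1 X13.00 Y5.19 E0.3519
G1 X16.41 Y6.10 E0.4693
G1 X18.90 Y8.59 E0.5864
G1 X19.81 Y12.00 E0.7038
G1 X18.90 Y15.41 E0.8212
G1 X16.41 Y17.90 E0.9383
G1 X13.00 Y18.81 E1.0557
G1 X9.59 Y17.90 E1.1731
G1 X7.10 Y15.41 E1.2902
G1 X6.19 Y12.00 E1.4076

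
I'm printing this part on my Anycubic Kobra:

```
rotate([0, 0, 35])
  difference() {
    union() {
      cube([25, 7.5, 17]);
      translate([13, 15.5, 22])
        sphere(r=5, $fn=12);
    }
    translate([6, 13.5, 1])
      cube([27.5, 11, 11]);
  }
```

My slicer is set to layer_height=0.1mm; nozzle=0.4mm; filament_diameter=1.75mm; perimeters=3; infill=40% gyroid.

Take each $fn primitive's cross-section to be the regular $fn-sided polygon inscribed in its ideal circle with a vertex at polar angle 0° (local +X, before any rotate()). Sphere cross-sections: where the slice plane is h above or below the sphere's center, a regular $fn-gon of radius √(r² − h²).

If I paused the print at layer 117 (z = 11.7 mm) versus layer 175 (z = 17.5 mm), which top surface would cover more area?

layer 117 (z = 11.7 mm)

Layer 117 (z = 11.7): the cube (footprint 25×7.5) is included at this height (area 187.50 mm²); the sphere at (13, 15.5) is absent (|z−center|=10.300 > r=5); Taking the union: only the 25×7.5 cube is present, so the union is just that shape — area = 187.50 mm²; the cube at (6, 13.5) is present — its section is the full 27.5×11 rectangle (area 302.50 mm²); Subtracting the remaining from the first: starting from the result so far (187.50 mm²), the 27.5×11 cube at (6, 13.5) misses the remaining region (no effect) — area = 187.50 mm²; (whole slice rotated 35° about Z — lengths, areas and connectivity unchanged). So its area = 187.50 mm². Layer 175 (z = 17.5): the cube is absent (z outside [0, 17]); the r=5 sphere at (13, 15.5) slices to a regular 12-gon of circumradius 2.179 (√(r²−h²) with h=4.5 from center) (area = (12/2)·2.179²·sin(360°/12) = 14.25 mm²); Taking the union: only the r=5 sphere at (13, 15.5) is present, so the union is just that shape — area = 14.25 mm²; the cube at (6, 13.5) is absent (z outside [1, 12]); After the difference (first − rest): none of the subtracted shapes is present at this height, so the result so far is unchanged — area = 14.25 mm²; (rotated 35° about Z; rotation is an isometry so areas/perimeters/island counts are preserved). So its area = 14.25 mm². Layer 117 is larger (187.50 vs 14.25 mm²).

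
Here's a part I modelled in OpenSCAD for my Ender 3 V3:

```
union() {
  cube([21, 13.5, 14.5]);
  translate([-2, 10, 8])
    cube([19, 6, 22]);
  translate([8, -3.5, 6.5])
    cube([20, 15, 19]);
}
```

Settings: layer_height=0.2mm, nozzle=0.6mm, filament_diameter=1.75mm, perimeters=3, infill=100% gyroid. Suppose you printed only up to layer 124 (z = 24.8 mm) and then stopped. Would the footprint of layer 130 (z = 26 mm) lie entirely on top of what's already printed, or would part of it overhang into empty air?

entirely on top

Compare the two slices. At z = 24.8: the cube is absent (z outside [0, 14.5]); the cube at (-2, 10) (footprint 19×6) is included at this height (area 114.00 mm²); the cube at (8, -3.5) is present — its section is the full 20×15 rectangle (area 300.00 mm²); Taking the union: the regions partially overlap — summed areas 414.00 mm² minus the doubly-counted overlap 13.50 mm² gives 400.50 mm² — area = 400.50 mm². At z = 26: the cube is absent (z outside [0, 14.5]); the cube at (-2, 10) is present — its section is the full 19×6 rectangle (area 114.00 mm²); the cube at (8, -3.5) is not intersected at this z (z outside [6.5, 25.5]); Merging all regions: only the 19×6 cube at (-2, 10) is present, so the union is just that shape — area = 114.00 mm². Checking containment: the cross-section at z = 26 is a subset of the cross-section at z = 24.8.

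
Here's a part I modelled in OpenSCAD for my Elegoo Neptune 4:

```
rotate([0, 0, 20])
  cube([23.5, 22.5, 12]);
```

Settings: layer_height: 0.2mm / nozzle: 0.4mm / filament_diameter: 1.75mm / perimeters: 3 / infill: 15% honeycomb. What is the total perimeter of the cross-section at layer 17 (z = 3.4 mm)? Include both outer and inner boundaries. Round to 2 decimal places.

92.00 mm

At z = 3.4 mm: the 23.5×22.5 cube contributes its full rectangle (perimeter 92.00 mm); (rotated 20° about Z; rotation is an isometry so areas/perimeters/island counts are preserved). Overall, the cross-section is a single solid region. Total boundary length (outer) = 92.00 mm.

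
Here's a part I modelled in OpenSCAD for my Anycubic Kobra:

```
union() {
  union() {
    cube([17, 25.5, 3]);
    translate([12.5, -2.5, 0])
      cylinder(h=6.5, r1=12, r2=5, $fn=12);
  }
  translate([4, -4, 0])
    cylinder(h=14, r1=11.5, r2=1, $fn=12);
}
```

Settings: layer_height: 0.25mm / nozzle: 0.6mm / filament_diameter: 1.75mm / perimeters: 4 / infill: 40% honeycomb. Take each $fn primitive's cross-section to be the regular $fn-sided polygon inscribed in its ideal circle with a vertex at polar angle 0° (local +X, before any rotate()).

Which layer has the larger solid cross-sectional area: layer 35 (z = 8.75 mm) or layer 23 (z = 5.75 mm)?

layer 23 (z = 5.75 mm)

Layer 35 (z = 8.75): the cube is not intersected at this z (z outside [0, 3]); the cone at (12.5, -2.5) is absent (z outside [0, 6.5]); Taking the union: nothing is present at this height; the cone at (4, -4): at t=0.625 of its height the radius interpolates to r₁+(r₂−r₁)t = 4.938, giving a regular 12-gon of that circumradius (area = (12/2)·4.938²·sin(360°/12) = 73.14 mm²); Combining (union): only the cone at (4, -4) is present, so the union is just that shape — area = 73.14 mm². So its area = 73.14 mm². Layer 23 (z = 5.75): the cube does not reach this height (z outside [0, 3]); the cone at (12.5, -2.5) (r1=12→r2=5) has section circumradius 5.808 here — a regular 12-gon (area = (12/2)·5.808²·sin(360°/12) = 101.19 mm²); Combining (union): only the cone at (12.5, -2.5) is present, so the union is just that shape — area = 101.19 mm²; the cone at (4, -4) contributes a regular 12-gon of circumradius 7.188 (interpolated between r1=11.5 and r2=1 at t=0.411) (area = (12/2)·7.188²·sin(360°/12) = 154.98 mm²); Combining (union): the regions partially overlap — summed areas 256.17 mm² minus the doubly-counted overlap 25.98 mm² gives 230.19 mm² — area = 230.19 mm². So its area = 230.19 mm². Layer 23 is larger (230.19 vs 73.14 mm²).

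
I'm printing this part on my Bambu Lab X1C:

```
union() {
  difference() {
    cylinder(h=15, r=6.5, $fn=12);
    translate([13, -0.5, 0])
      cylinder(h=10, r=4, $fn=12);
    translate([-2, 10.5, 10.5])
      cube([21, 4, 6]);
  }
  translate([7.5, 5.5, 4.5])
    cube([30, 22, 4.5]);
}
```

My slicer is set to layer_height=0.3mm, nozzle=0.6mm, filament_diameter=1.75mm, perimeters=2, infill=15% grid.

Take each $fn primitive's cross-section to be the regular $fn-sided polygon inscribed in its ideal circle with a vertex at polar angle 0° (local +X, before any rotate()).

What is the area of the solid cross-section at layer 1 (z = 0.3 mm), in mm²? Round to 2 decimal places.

126.75 mm²

At z = 0.3 mm: the cylinder: section is a regular 12-gon, circumradius r=6.5 (area = (12/2)·6.500²·sin(360°/12) = 126.75 mm²); the cylinder at (13, -0.5): section is a regular 12-gon, circumradius r=4 (area = (12/2)·4.000²·sin(360°/12) = 48.00 mm²); the cube at (-2, 10.5) does not reach this height (z outside [10.5, 16.5]); Subtracting the remaining from the first: starting from the r=6.5 cylinder (126.75 mm²), the r=4 cylinder at (13, -0.5) misses the remaining region (no effect) — area = 126.75 mm²; the cube at (7.5, 5.5) does not reach this height (z outside [4.5, 9]); Combining (union): only that combined region is present, so the union is just that shape — area = 126.75 mm². Overall, the cross-section is a single solid region. Net area = 126.75 mm².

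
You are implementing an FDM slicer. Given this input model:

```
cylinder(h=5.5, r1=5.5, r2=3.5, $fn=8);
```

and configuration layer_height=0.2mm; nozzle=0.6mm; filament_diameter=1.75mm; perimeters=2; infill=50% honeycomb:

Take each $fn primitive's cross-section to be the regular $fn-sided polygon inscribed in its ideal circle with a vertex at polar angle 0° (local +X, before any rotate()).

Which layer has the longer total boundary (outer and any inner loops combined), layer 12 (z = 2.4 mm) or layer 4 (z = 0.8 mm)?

Layer 12 (z = 2.4): the cone (r1=5.5→r2=3.5) has section circumradius 4.627 here — a regular 8-gon (perimeter = 2·8·4.627·sin(180°/8) = 28.33 mm). So its perimeter = 28.33 mm. Layer 4 (z = 0.8): the cone (r1=5.5→r2=3.5) has section circumradius 5.209 here — a regular 8-gon (perimeter = 2·8·5.209·sin(180°/8) = 31.89 mm). So its perimeter = 31.89 mm. Layer 4 is larger (31.89 vs 28.33 mm).

layer 4 (z = 0.8 mm)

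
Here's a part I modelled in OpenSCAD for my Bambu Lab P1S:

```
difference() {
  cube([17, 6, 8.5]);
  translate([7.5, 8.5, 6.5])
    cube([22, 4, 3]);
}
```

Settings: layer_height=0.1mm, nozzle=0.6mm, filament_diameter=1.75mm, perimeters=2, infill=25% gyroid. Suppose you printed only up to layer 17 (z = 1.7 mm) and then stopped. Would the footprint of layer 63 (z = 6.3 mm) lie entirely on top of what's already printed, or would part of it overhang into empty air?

Compare the two slices. At z = 1.7: the 17×6 cube contributes its full rectangle (area 102.00 mm²); the cube at (7.5, 8.5) is not intersected at this z (z outside [6.5, 9.5]); After the difference (first − rest): none of the subtracted shapes is present at this height, so the 17×6 cube is unchanged — area = 102.00 mm². At z = 6.3: the 17×6 cube contributes its full rectangle (area 102.00 mm²); the cube at (7.5, 8.5) is absent (z outside [6.5, 9.5]); Subtracting the remaining from the first: none of the subtracted shapes is present at this height, so the 17×6 cube is unchanged — area = 102.00 mm². Checking containment: the cross-section at z = 6.3 is a subset of the cross-section at z = 1.7.

entirely on top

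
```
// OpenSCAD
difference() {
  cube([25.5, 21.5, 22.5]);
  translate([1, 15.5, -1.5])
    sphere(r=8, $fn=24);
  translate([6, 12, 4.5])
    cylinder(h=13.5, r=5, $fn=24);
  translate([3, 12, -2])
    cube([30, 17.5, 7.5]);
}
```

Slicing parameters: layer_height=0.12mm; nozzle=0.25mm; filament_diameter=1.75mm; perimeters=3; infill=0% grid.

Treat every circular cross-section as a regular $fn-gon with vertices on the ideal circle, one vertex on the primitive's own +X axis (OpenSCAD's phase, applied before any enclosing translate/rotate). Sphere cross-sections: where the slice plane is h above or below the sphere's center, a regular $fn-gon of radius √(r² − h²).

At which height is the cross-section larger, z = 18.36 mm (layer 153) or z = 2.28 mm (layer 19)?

Layer 153 (z = 18.36): the cube (footprint 25.5×21.5) is included at this height (area 548.25 mm²); the sphere at (1, 15.5) does not reach this height (|z−center|=19.860 > r=8); the cylinder at (6, 12) is not intersected at this z (z outside [4.5, 18]); the cube at (3, 12) is absent (z outside [-2, 5.5]); Taking the first minus the rest: none of the subtracted shapes is present at this height, so the 25.5×21.5 cube is unchanged — area = 548.25 mm². So its area = 548.25 mm². Layer 19 (z = 2.28): the 25.5×21.5 cube contributes its full rectangle (area 548.25 mm²); the r=8 sphere at (1, 15.5) slices to a regular 24-gon of circumradius 7.051 (√(r²−h²) with h=3.78 from center) (area = (24/2)·7.051²·sin(360°/24) = 154.40 mm²); the cylinder at (6, 12) does not reach this height (z outside [4.5, 18]); the 30×17.5 cube at (3, 12) contributes its full rectangle (area 525.00 mm²); Subtracting the remaining from the first: starting from the 25.5×21.5 cube (548.25 mm²), the r=8 sphere at (1, 15.5) partially overlaps it — only the 87.70 mm² overlap (of its 154.40 mm²) is removed, clipping the outline; the 30×17.5 cube at (3, 12) partially overlaps it — only the 173.16 mm² overlap (of its 525.00 mm²) is removed, clipping the outline — area = 287.39 mm². So its area = 287.39 mm². Layer 153 is larger (548.25 vs 287.39 mm²).

layer 153 (z = 18.36 mm)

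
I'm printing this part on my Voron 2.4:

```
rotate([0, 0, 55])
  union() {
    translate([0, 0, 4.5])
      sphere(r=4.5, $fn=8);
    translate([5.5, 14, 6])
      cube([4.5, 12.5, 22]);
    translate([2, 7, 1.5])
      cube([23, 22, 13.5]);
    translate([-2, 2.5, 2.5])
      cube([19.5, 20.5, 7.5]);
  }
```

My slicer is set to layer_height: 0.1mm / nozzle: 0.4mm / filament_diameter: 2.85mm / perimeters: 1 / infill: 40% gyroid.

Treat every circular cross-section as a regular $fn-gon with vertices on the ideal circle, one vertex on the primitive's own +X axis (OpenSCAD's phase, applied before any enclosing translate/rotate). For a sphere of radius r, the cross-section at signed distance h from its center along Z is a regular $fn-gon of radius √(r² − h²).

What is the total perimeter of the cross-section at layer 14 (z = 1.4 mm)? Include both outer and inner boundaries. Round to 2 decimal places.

At z = 1.4 mm: the r=4.5 sphere contributes a regular 8-gon of circumradius √(4.5²−3.1²) = 3.262 (perimeter = 2·8·3.262·sin(180°/8) = 19.97 mm); the cube at (5.5, 14) does not reach this height (z outside [6, 28]); the cube at (2, 7) does not reach this height (z outside [1.5, 15]); the cube at (-2, 2.5) does not reach this height (z outside [2.5, 10]); Taking the union: only the r=4.5 sphere is present, so the union is just that shape — boundary = 19.97 mm; (rotated 55° about Z; rotation is an isometry so areas/perimeters/island counts are preserved). Overall, the cross-section is a single solid region. Total boundary length (outer) = 19.97 mm.

19.97 mm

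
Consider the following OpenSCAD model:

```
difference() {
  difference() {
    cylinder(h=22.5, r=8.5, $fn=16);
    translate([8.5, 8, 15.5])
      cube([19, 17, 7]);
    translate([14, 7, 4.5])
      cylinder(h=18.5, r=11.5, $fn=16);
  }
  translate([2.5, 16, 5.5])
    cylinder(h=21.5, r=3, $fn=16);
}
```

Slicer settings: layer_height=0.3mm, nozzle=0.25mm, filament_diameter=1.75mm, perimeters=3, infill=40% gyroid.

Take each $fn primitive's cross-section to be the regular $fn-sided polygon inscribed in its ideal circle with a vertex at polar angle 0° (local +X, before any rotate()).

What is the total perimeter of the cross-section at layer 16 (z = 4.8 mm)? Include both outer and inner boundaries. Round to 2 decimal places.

At z = 4.8 mm: the r=8.5 cylinder gives a regular 16-gon of circumradius 8.5 (constant along its height) (perimeter = 2·16·8.500·sin(180°/16) = 53.06 mm); the cube at (8.5, 8) is not intersected at this z (z outside [15.5, 22.5]); the cylinder at (14, 7): section is a regular 16-gon, circumradius r=11.5 (perimeter = 2·16·11.500·sin(180°/16) = 71.79 mm); Taking the first minus the rest: starting from the r=8.5 cylinder, the r=11.5 cylinder at (14, 7) partially overlaps it — only the 33.10 mm² overlap (of its 404.88 mm²) is removed, clipping the outline — boundary = 52.45 mm; the cylinder at (2.5, 16) is absent (z outside [5.5, 27]); After the difference (first − rest): none of the subtracted shapes is present at this height, so the result so far is unchanged — boundary = 52.45 mm. Overall, the cross-section is a single solid region. Total boundary length (outer) = 52.45 mm.

52.45 mm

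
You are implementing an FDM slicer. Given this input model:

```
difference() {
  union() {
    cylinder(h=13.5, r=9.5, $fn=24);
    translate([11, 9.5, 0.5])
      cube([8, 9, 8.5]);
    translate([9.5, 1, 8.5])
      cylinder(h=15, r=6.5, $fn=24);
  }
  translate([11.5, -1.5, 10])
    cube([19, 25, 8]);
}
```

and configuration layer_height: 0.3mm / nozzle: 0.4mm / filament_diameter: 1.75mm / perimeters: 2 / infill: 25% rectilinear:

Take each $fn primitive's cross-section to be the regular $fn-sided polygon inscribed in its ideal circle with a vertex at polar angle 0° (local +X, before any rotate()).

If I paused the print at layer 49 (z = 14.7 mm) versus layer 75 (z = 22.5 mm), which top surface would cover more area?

Layer 49 (z = 14.7): the cylinder is absent (z outside [0, 13.5]); the cube at (11, 9.5) does not reach this height (z outside [0.5, 9]); the r=6.5 cylinder at (9.5, 1) gives a regular 24-gon of circumradius 6.5 (constant along its height) (area = (24/2)·6.500²·sin(360°/24) = 131.22 mm²); Combining (union): only the r=6.5 cylinder at (9.5, 1) is present, so the union is just that shape — area = 131.22 mm²; the cube at (11.5, -1.5) (footprint 19×25) is included at this height (area 475.00 mm²); Subtracting the remaining from the first: starting from that combined region (131.22 mm²), the 19×25 cube at (11.5, -1.5) partially overlaps it — only the 30.83 mm² overlap (of its 475.00 mm²) is removed, clipping the outline — area = 100.39 mm². So its area = 100.39 mm². Layer 75 (z = 22.5): the cylinder is not intersected at this z (z outside [0, 13.5]); the cube at (11, 9.5) does not reach this height (z outside [0.5, 9]); the cylinder at (9.5, 1): section is a regular 24-gon, circumradius r=6.5 (area = (24/2)·6.500²·sin(360°/24) = 131.22 mm²); Merging all regions: only the r=6.5 cylinder at (9.5, 1) is present, so the union is just that shape — area = 131.22 mm²; the cube at (11.5, -1.5) is not intersected at this z (z outside [10, 18]); After the difference (first − rest): none of the subtracted shapes is present at this height, so the result so far is unchanged — area = 131.22 mm². So its area = 131.22 mm². Layer 75 is larger (131.22 vs 100.39 mm²).

layer 75 (z = 22.5 mm)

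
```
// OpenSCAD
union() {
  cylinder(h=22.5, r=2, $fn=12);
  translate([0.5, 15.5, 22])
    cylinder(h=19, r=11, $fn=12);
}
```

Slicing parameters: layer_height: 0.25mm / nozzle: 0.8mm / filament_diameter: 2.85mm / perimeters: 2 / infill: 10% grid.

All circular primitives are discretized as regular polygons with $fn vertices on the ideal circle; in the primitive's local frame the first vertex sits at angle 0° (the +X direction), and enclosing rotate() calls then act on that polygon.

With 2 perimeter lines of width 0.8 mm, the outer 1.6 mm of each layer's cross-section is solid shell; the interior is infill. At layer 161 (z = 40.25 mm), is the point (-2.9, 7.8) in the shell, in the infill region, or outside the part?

At z = 40.25 mm: the cylinder is not intersected at this z (z outside [0, 22.5]); the r=11 cylinder at (0.5, 15.5) contributes a regular 12-gon of circumradius 11; Merging all regions: only the r=11 cylinder at (0.5, 15.5) is present, so the union is just that shape — 1 connected region. Overall, the cross-section is a single solid region. The nearest boundary edge runs (-5.00, 5.97)→(0.50, 4.50); distance from the point to it = 2.31 mm. The point is inside the cross-section and 2.31 mm from the nearest boundary — more than the 1.6 mm shell width (2 × 0.8), so it's in the infill interior.

infill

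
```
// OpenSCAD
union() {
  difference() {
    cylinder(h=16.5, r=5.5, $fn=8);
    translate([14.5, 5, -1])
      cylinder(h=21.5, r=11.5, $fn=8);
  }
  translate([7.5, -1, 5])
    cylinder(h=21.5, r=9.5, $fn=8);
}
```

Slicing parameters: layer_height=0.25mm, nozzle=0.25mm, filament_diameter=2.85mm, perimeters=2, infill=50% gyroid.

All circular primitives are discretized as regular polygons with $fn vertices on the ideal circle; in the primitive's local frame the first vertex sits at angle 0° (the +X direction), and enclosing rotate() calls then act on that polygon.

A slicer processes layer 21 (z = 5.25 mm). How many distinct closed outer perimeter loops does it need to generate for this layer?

At z = 5.25 mm: the r=5.5 cylinder gives a regular 8-gon of circumradius 5.5 (constant along its height); the r=11.5 cylinder at (14.5, 5) contributes a regular 8-gon of circumradius 11.5; Taking the first minus the rest: starting from the r=5.5 cylinder, the r=11.5 cylinder at (14.5, 5) partially overlaps it — only the 1.83 mm² overlap (of its 374.06 mm²) is removed, clipping the outline — 1 connected region; the r=9.5 cylinder at (7.5, -1) contributes a regular 8-gon of circumradius 9.5; Merging all regions: the regions partially overlap (shared area 50.09 mm²), so overlapping operands fuse into one piece — 1 connected region. The result has 1 disconnected region.

1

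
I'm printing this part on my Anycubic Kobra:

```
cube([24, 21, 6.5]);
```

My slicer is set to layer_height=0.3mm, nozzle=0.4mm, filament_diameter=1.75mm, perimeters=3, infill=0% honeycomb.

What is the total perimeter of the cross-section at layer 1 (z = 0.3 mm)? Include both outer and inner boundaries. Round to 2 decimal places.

At z = 0.3 mm: the 24×21 cube contributes its full rectangle (perimeter 90.00 mm). Overall, the cross-section is a single solid region. Total boundary length (outer) = 90.00 mm.

90.00 mm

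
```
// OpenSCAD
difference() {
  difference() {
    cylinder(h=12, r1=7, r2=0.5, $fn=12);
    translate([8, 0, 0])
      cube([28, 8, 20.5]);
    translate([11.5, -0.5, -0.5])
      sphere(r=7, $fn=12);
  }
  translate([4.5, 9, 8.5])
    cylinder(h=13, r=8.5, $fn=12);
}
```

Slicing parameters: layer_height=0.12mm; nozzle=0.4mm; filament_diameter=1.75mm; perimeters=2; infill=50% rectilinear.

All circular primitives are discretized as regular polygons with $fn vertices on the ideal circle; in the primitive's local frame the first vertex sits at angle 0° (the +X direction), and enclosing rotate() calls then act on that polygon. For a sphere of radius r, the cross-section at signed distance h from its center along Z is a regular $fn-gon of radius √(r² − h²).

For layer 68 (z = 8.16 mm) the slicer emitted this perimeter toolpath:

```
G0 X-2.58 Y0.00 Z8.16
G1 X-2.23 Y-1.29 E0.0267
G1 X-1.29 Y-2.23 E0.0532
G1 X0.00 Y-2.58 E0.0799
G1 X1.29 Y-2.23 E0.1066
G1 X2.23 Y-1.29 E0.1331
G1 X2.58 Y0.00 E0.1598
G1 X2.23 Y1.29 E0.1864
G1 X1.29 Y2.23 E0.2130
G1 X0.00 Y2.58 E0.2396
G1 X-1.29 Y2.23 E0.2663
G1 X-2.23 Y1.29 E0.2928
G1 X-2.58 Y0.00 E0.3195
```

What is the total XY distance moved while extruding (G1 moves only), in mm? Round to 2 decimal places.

Sum the Euclidean lengths of each G1 segment: total = 16.01 mm.

16.01 mm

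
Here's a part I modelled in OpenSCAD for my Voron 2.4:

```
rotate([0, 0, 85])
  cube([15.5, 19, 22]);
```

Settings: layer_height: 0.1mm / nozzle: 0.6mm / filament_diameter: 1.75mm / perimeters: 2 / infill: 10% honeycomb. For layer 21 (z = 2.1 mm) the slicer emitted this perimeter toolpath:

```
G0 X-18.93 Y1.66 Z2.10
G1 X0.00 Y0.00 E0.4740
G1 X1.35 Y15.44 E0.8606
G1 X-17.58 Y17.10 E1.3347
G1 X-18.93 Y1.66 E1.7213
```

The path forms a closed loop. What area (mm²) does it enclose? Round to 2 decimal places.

294.52 mm²

Apply the shoelace formula to the sequence of (X, Y) vertices; enclosed area = 294.52 mm².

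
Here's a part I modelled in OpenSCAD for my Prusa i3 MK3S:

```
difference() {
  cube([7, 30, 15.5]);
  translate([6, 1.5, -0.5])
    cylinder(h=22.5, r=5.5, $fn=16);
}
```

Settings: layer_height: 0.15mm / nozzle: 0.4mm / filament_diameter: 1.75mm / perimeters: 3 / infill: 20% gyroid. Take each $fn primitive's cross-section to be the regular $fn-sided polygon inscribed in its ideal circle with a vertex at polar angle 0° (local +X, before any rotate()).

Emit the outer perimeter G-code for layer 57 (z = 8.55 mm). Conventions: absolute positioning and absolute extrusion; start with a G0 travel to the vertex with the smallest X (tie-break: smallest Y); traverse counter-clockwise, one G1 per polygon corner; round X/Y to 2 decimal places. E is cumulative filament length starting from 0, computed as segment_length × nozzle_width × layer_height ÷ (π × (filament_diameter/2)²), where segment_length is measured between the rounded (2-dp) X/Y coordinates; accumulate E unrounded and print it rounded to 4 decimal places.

At z = 8.55 mm: the cube is present — its section is the full 7×30 rectangle; the r=5.5 cylinder at (6, 1.5) gives a regular 16-gon of circumradius 5.5 (constant along its height); After the difference (first − rest): starting from the 7×30 cube, the r=5.5 cylinder at (6, 1.5) partially overlaps it — only the 38.08 mm² overlap (of its 92.61 mm²) is removed, clipping the outline — 1 connected region. The outline is a single polygon with 10 vertices. Extrusion per mm of travel: 0.4 × 0.15 / (π × 0.875²) = 0.024945. Accumulating E over each segment gives final E = 1.7993.

G0 X0.00 Y0.00 Z8.55
G1 X0.80 Y0.00 E0.0200
G1 X0.50 Y1.50 E0.0581
G1 X0.92 Y3.60 E0.1115
G1 X2.11 Y5.39 E0.1652
G1 X3.90 Y6.58 E0.2188
G1 X6.00 Y7.00 E0.2722
G1 X7.00 Y6.80 E0.2976
G1 X7.00 Y30.00 E0.8764
G1 X0.00 Y30.00 E1.0510
G1 X0.00 Y0.00 E1.7993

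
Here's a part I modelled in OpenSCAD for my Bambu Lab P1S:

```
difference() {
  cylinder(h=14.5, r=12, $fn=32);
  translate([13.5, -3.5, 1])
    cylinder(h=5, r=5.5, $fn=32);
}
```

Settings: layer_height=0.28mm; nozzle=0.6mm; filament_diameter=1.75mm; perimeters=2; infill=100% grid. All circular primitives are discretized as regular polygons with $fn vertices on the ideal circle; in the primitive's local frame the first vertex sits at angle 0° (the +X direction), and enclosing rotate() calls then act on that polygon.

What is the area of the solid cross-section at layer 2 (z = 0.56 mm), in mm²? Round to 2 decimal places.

At z = 0.56 mm: the cylinder: section is a regular 32-gon, circumradius r=12 (area = (32/2)·12.000²·sin(360°/32) = 449.49 mm²); the cylinder at (13.5, -3.5) is absent (z outside [1, 6]); Subtracting the remaining from the first: none of the subtracted shapes is present at this height, so the r=12 cylinder is unchanged — area = 449.49 mm². Overall, the cross-section is a single solid region. Net area = 449.49 mm².

449.49 mm²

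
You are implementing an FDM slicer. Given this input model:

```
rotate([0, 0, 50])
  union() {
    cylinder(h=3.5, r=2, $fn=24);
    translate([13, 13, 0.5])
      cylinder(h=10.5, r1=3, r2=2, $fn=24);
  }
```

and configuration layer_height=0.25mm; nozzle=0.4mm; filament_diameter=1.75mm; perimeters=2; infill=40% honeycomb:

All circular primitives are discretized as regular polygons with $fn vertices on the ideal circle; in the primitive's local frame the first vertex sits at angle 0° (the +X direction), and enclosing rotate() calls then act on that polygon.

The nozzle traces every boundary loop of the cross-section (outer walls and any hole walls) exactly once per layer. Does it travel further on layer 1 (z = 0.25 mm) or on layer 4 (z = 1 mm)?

Layer 1 (z = 0.25): the r=2 cylinder contributes a regular 24-gon of circumradius 2 (perimeter = 2·24·2.000·sin(180°/24) = 12.53 mm); the cone at (13, 13) is absent (z outside [0.5, 11]); Taking the union: only the r=2 cylinder is present, so the union is just that shape — boundary = 12.53 mm; (rotated 50° about Z; rotation is an isometry so areas/perimeters/island counts are preserved). So its perimeter = 12.53 mm. Layer 4 (z = 1): the r=2 cylinder contributes a regular 24-gon of circumradius 2 (perimeter = 2·24·2.000·sin(180°/24) = 12.53 mm); the cone at (13, 13): at t=0.048 of its height the radius interpolates to r₁+(r₂−r₁)t = 2.952, giving a regular 24-gon of that circumradius (perimeter = 2·24·2.952·sin(180°/24) = 18.50 mm); Combining (union): the 2 present regions are separate (no shared area or edge), so areas and boundary lengths simply add and each stays a separate island — boundary = 31.03 mm; (whole slice rotated 50° about Z — lengths, areas and connectivity unchanged). So its perimeter = 31.03 mm. Layer 4 is larger (31.03 vs 12.53 mm).

layer 4 (z = 1 mm)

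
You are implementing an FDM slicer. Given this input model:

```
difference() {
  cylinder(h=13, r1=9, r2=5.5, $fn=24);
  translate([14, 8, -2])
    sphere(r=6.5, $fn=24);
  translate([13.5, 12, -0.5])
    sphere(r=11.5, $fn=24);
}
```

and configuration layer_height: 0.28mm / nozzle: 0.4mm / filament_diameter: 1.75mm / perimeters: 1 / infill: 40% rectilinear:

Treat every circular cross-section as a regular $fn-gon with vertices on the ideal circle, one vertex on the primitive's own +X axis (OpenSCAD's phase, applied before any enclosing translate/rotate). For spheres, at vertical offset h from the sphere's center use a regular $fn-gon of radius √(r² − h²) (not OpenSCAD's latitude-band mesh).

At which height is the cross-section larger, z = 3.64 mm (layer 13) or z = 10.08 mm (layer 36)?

Layer 13 (z = 3.64): the cone contributes a regular 24-gon of circumradius 8.020 (interpolated between r1=9 and r2=5.5 at t=0.280) (area = (24/2)·8.020²·sin(360°/24) = 199.77 mm²); the sphere at (14, 8): section is a regular 24-gon, circumradius = √(r²−h²) = √(6.5²−5.64²) = 3.231 (area = (24/2)·3.231²·sin(360°/24) = 32.43 mm²); the r=11.5 sphere at (13.5, 12) contributes a regular 24-gon of circumradius √(11.5²−4.14²) = 10.729 (area = (24/2)·10.729²·sin(360°/24) = 357.51 mm²); Taking the first minus the rest: starting from the cone (199.77 mm²), the r=6.5 sphere at (14, 8) misses the remaining region (no effect); the r=11.5 sphere at (13.5, 12) partially overlaps it — only the 1.77 mm² overlap (of its 357.51 mm²) is removed, clipping the outline — area = 198.00 mm². So its area = 198.00 mm². Layer 36 (z = 10.08): the cone: at t=0.775 of its height the radius interpolates to r₁+(r₂−r₁)t = 6.286, giving a regular 24-gon of that circumradius (area = (24/2)·6.286²·sin(360°/24) = 122.73 mm²); the sphere at (14, 8) is absent (|z−center|=12.080 > r=6.5); the sphere at (13.5, 12): section is a regular 24-gon, circumradius = √(r²−h²) = √(11.5²−10.58²) = 4.507 (area = (24/2)·4.507²·sin(360°/24) = 63.09 mm²); After the difference (first − rest): starting from the cone (122.73 mm²), the r=11.5 sphere at (13.5, 12) misses the remaining region (no effect) — area = 122.73 mm². So its area = 122.73 mm². Layer 13 is larger (198.00 vs 122.73 mm²).

layer 13 (z = 3.64 mm)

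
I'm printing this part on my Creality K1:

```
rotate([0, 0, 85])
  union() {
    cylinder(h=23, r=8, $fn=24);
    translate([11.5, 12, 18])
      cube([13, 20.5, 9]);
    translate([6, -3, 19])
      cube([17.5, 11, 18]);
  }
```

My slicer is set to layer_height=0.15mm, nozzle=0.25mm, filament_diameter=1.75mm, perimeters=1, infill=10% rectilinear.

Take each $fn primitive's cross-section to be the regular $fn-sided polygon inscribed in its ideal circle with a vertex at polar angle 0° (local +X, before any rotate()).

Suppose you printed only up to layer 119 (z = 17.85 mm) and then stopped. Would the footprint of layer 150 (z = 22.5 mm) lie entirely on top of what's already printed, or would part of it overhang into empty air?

Compare the two slices. At z = 17.85: the r=8 cylinder contributes a regular 24-gon of circumradius 8 (area = (24/2)·8.000²·sin(360°/24) = 198.77 mm²); the cube at (11.5, 12) is not intersected at this z (z outside [18, 27]); the cube at (6, -3) is not intersected at this z (z outside [19, 37]); Merging all regions: only the r=8 cylinder is present, so the union is just that shape — area = 198.77 mm²; (whole slice rotated 85° about Z — lengths, areas and connectivity unchanged). At z = 22.5: the cylinder: section is a regular 24-gon, circumradius r=8 (area = (24/2)·8.000²·sin(360°/24) = 198.77 mm²); the 13×20.5 cube at (11.5, 12) contributes its full rectangle (area 266.50 mm²); the 17.5×11 cube at (6, -3) contributes its full rectangle (area 192.50 mm²); Taking the union: the regions partially overlap — summed areas 657.77 mm² minus the doubly-counted overlap 12.27 mm² gives 645.51 mm² — area = 645.51 mm²; (whole slice rotated 85° about Z — lengths, areas and connectivity unchanged). Checking containment: at z = 22.5 the cross-section extends beyond the z = 17.85 cross-section by about 446.73 mm².

part overhangs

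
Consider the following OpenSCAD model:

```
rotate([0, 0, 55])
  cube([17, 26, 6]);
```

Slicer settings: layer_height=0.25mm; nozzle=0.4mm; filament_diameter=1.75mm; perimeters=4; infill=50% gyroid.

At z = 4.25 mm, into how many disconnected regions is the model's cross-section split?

At z = 4.25 mm: the 17×26 cube contributes its full rectangle; (rotated 55° about Z; rotation is an isometry so areas/perimeters/island counts are preserved). The result has 1 disconnected region.

1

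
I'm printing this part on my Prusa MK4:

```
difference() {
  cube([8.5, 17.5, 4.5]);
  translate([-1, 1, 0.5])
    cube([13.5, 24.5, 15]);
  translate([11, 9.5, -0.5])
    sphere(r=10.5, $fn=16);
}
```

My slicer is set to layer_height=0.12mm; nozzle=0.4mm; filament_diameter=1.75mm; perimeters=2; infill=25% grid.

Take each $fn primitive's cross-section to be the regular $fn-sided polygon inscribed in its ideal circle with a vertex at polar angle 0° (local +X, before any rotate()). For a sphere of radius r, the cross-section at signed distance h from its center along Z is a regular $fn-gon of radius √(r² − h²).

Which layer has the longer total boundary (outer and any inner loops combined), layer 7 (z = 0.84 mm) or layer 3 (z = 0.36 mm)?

Layer 7 (z = 0.84): the cube is present — its section is the full 8.5×17.5 rectangle (perimeter 52.00 mm); the cube at (-1, 1) is present — its section is the full 13.5×24.5 rectangle (perimeter 76.00 mm); the r=10.5 sphere at (11, 9.5) contributes a regular 16-gon of circumradius √(10.5²−1.34²) = 10.414 (perimeter = 2·16·10.414·sin(180°/16) = 65.01 mm); Subtracting the remaining from the first: starting from the 8.5×17.5 cube, the 13.5×24.5 cube at (-1, 1) partially overlaps it — only the 140.25 mm² overlap (of its 330.75 mm²) is removed, clipping the outline; the r=10.5 sphere at (11, 9.5) partially overlaps it — only the 2.42 mm² overlap (of its 332.03 mm²) is removed, clipping the outline — boundary = 14.97 mm. So its perimeter = 14.97 mm. Layer 3 (z = 0.36): the cube is present — its section is the full 8.5×17.5 rectangle (perimeter 52.00 mm); the cube at (-1, 1) is not intersected at this z (z outside [0.5, 15.5]); the r=10.5 sphere at (11, 9.5) slices to a regular 16-gon of circumradius 10.465 (√(r²−h²) with h=0.86 from center) (perimeter = 2·16·10.465·sin(180°/16) = 65.33 mm); Subtracting the remaining from the first: starting from the 8.5×17.5 cube, the r=10.5 sphere at (11, 9.5) partially overlaps it — only the 111.23 mm² overlap (of its 335.26 mm²) is removed, clipping the outline — boundary = 49.94 mm. So its perimeter = 49.94 mm. Layer 3 is larger (49.94 vs 14.97 mm).

layer 3 (z = 0.36 mm)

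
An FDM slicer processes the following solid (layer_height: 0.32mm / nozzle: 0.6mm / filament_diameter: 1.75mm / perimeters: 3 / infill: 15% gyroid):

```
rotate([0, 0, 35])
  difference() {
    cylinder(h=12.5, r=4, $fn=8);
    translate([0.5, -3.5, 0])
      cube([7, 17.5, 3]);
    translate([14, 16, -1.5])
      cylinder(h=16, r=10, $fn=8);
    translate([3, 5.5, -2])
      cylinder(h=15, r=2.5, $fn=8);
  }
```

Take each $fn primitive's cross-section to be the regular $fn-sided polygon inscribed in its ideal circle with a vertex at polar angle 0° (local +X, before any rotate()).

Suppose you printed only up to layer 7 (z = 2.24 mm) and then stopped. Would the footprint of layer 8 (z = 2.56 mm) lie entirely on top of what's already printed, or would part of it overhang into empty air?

Compare the two slices. At z = 2.24: the r=4 cylinder contributes a regular 8-gon of circumradius 4 (area = (8/2)·4.000²·sin(360°/8) = 45.25 mm²); the 7×17.5 cube at (0.5, -3.5) contributes its full rectangle (area 122.50 mm²); the r=10 cylinder at (14, 16) gives a regular 8-gon of circumradius 10 (constant along its height) (area = (8/2)·10.000²·sin(360°/8) = 282.84 mm²); the r=2.5 cylinder at (3, 5.5) contributes a regular 8-gon of circumradius 2.5 (area = (8/2)·2.500²·sin(360°/8) = 17.68 mm²); Subtracting the remaining from the first: starting from the r=4 cylinder (45.25 mm²), the 7×17.5 cube at (0.5, -3.5) partially overlaps it — only the 18.63 mm² overlap (of its 122.50 mm²) is removed, clipping the outline; the r=10 cylinder at (14, 16) misses the remaining region (no effect); the r=2.5 cylinder at (3, 5.5) misses the remaining region (no effect) — area = 26.63 mm²; (whole slice rotated 35° about Z — lengths, areas and connectivity unchanged). At z = 2.56: the cylinder: section is a regular 8-gon, circumradius r=4 (area = (8/2)·4.000²·sin(360°/8) = 45.25 mm²); the cube at (0.5, -3.5) (footprint 7×17.5) is included at this height (area 122.50 mm²); the r=10 cylinder at (14, 16) contributes a regular 8-gon of circumradius 10 (area = (8/2)·10.000²·sin(360°/8) = 282.84 mm²); the cylinder at (3, 5.5): section is a regular 8-gon, circumradius r=2.5 (area = (8/2)·2.500²·sin(360°/8) = 17.68 mm²); After the difference (first − rest): starting from the r=4 cylinder (45.25 mm²), the 7×17.5 cube at (0.5, -3.5) partially overlaps it — only the 18.63 mm² overlap (of its 122.50 mm²) is removed, clipping the outline; the r=10 cylinder at (14, 16) misses the remaining region (no effect); the r=2.5 cylinder at (3, 5.5) misses the remaining region (no effect) — area = 26.63 mm²; (whole slice rotated 35° about Z — lengths, areas and connectivity unchanged). Checking containment: the cross-section at z = 2.56 is a subset of the cross-section at z = 2.24.

entirely on top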